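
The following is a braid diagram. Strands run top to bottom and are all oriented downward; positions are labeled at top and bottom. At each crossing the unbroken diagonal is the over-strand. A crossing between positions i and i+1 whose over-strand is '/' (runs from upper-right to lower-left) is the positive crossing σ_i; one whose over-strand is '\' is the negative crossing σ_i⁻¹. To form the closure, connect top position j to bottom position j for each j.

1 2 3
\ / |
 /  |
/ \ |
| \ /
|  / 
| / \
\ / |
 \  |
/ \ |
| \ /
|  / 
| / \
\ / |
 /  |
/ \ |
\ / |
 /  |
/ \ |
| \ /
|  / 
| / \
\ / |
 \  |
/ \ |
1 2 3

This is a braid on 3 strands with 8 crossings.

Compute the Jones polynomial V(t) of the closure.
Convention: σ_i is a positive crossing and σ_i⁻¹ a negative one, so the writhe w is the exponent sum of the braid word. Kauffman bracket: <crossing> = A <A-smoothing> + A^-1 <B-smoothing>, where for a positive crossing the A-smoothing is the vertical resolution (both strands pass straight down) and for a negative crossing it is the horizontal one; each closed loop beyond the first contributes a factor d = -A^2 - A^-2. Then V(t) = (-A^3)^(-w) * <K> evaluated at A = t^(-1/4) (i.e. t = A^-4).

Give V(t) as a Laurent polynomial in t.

-t^6 + t^5 - t^4 + 2*t^3 - t^2 + t

Derivation:
Reading the diagram top to bottom ('/'-over between positions i,i+1 = s_i, '\'-over = s_i^-1): braid word = s1 s2 s1^-1 s2 s1 s1 s2 s1^-1.
The presented braid s1 s2 s1^-1 s2 s1 s1 s2 s1^-1 on 3 strands reduces by inverse Markov moves (closure unchanged at each step):
  Deconjugate: the word is γ·β·γ⁻¹ with γ = s1 (prefix) and γ⁻¹ = s1^-1 (suffix); strip both.
Reduced to β = s2 s1^-1 s2 s1 s1 s2 on 3 strands, 6 crossings.
Compute on β:
Braid: s2 s1^-1 s2 s1 s1 s2 on 3 strands, 6 crossings.
Writhe w = (#positive) - (#negative) = 5 - 1 = 4.
State-sum expansion of <K>. There are 2^6 = 64 states.
Smooth each crossing (0=||, 1=⌣⌢); contribution A^(Σ sign_k(1-2s_k)) * d^(L-1).
Tabulate the states by total A-exponent and number of loops L (A-exp: L × count):
  A^6: L=2 ×1
  A^4: L=1 ×3, L=3 ×3
  A^2: L=2 ×14, L=4 ×1
  A^0: L=1 ×10, L=3 ×10
  A^-2: L=2 ×13, L=4 ×2
  A^-4: L=3 ×6
  A^-6: L=4 ×1
Each group contributes A^e * Σ count * d^(L-1):
Powers of d = -A^2 - A^-2: d^2 = A^4 + 2 + A^-4; d^3 = -A^6 - 3*A^2 - 3*A^-2 - A^-6.
  A^6 * (d) = -A^8 - A^4
  A^4 * (3 + 3*d^2) = 3*A^8 + 9*A^4 + 3
  A^2 * (14*d + d^3) = -A^8 - 17*A^4 - 17 - A^-4
  A^0 * (10 + 10*d^2) = 10*A^4 + 30 + 10*A^-4
  A^-2 * (13*d + 2*d^3) = -2*A^4 - 19 - 19*A^-4 - 2*A^-8
  A^-4 * (6*d^2) = 6 + 12*A^-4 + 6*A^-8
  A^-6 * (d^3) = -1 - 3*A^-4 - 3*A^-8 - A^-12
Summing the groups: <K> = A^8 - A^4 + 2 - A^-4 + A^-8 - A^-12
Normalise by the writhe: (-A^3)^(-w) = (-A^3)^(-4) = A^-12, so f(A) = A^-12 * <K> = A^-4 - A^-8 + 2*A^-12 - A^-16 + A^-20 - A^-24.
Substitute A = t^(-1/4), i.e. A^e → t^(-e/4): V(t) = -t^6 + t^5 - t^4 + 2*t^3 - t^2 + t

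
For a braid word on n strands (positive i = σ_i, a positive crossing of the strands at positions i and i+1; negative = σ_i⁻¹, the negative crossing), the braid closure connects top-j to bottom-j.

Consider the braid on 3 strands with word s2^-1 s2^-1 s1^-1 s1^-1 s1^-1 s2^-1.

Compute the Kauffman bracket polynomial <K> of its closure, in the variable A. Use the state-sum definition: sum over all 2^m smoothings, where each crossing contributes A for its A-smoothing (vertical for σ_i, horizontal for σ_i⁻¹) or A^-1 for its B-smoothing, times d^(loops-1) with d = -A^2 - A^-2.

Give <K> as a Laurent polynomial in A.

Braid: s2^-1 s2^-1 s1^-1 s1^-1 s1^-1 s2^-1 on 3 strands, 6 crossings.
Writhe w = (#positive) - (#negative) = 0 - 6 = -6.
Computing the Kauffman bracket via state sum. There are 2^6 = 64 states.
For each crossing: s=0 is the vertical smoothing, s=1 horizontal. Crossing k contributes A^(sign_k * (1 - 2*s_k)); loop factor d = -A^2 - A^-2.
Tabulate the states by total A-exponent and number of loops L (A-exp: L × count):
  A^6: L=5 ×1
  A^4: L=4 ×6
  A^2: L=3 ×15
  A^0: L=2 ×18, L=4 ×2
  A^-2: L=1 ×9, L=3 ×6
  A^-4: L=2 ×6
  A^-6: L=3 ×1
Each group contributes A^e * Σ count * d^(L-1):
Powers of d = -A^2 - A^-2: d^2 = A^4 + 2 + A^-4; d^3 = -A^6 - 3*A^2 - 3*A^-2 - A^-6; d^4 = A^8 + 4*A^4 + 6 + 4*A^-4 + A^-8.
  A^6 * (d^4) = A^14 + 4*A^10 + 6*A^6 + 4*A^2 + A^-2
  A^4 * (6*d^3) = -6*A^10 - 18*A^6 - 18*A^2 - 6*A^-2
  A^2 * (15*d^2) = 15*A^6 + 30*A^2 + 15*A^-2
  A^0 * (18*d + 2*d^3) = -2*A^6 - 24*A^2 - 24*A^-2 - 2*A^-6
  A^-2 * (9 + 6*d^2) = 6*A^2 + 21*A^-2 + 6*A^-6
  A^-4 * (6*d) = -6*A^-2 - 6*A^-6
  A^-6 * (d^2) = A^-2 + 2*A^-6 + A^-10
Summing the groups: <K> = A^14 - 2*A^10 + A^6 - 2*A^2 + 2*A^-2 + A^-10

Answer: A^14 - 2*A^10 + A^6 - 2*A^2 + 2*A^-2 + A^-10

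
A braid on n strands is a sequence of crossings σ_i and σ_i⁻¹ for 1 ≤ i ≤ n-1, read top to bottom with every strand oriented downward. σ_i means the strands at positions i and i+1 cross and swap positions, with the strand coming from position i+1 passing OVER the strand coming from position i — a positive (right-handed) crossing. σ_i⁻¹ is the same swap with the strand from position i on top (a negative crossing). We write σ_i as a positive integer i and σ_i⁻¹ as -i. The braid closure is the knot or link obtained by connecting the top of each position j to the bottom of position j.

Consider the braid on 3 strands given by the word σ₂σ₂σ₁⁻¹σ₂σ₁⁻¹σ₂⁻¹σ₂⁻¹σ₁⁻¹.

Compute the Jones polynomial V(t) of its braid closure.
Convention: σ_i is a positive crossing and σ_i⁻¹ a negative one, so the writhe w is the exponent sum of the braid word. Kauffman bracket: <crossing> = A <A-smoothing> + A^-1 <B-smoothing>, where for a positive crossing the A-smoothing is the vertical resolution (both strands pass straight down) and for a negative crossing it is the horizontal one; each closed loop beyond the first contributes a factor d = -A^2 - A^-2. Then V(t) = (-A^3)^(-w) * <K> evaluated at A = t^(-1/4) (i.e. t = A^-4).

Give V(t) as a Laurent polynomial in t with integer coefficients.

Braid: s2 s2 s1^-1 s2 s1^-1 s2^-1 s2^-1 s1^-1 on 3 strands, 8 crossings.
Writhe w = (#positive) - (#negative) = 3 - 5 = -2.
State-sum expansion of <K>. There are 2^8 = 256 states.
Smooth each crossing (0=||, 1=⌣⌢); contribution A^(Σ sign_k(1-2s_k)) * d^(L-1).
Tabulate the states by total A-exponent and number of loops L (A-exp: L × count):
  A^8: L=4 ×1
  A^6: L=3 ×8
  A^4: L=2 ×23, L=4 ×5
  A^2: L=1 ×22, L=3 ×33, L=5 ×1
  A^0: L=2 ×52, L=4 ×18
  A^-2: L=1 ×13, L=3 ×37, L=5 ×6
  A^-4: L=2 ×14, L=4 ×13, L=6 ×1
  A^-6: L=3 ×6, L=5 ×2
  A^-8: L=4 ×1
Each group contributes A^e * Σ count * d^(L-1):
Powers of d = -A^2 - A^-2: d^2 = A^4 + 2 + A^-4; d^3 = -A^6 - 3*A^2 - 3*A^-2 - A^-6; d^4 = A^8 + 4*A^4 + 6 + 4*A^-4 + A^-8; d^5 = -A^10 - 5*A^6 - 10*A^2 - 10*A^-2 - 5*A^-6 - A^-10.
  A^8 * (d^3) = -A^14 - 3*A^10 - 3*A^6 - A^2
  A^6 * (8*d^2) = 8*A^10 + 16*A^6 + 8*A^2
  A^4 * (23*d + 5*d^3) = -5*A^10 - 38*A^6 - 38*A^2 - 5*A^-2
  A^2 * (22 + 33*d^2 + d^4) = A^10 + 37*A^6 + 94*A^2 + 37*A^-2 + A^-6
  A^0 * (52*d + 18*d^3) = -18*A^6 - 106*A^2 - 106*A^-2 - 18*A^-6
  A^-2 * (13 + 37*d^2 + 6*d^4) = 6*A^6 + 61*A^2 + 123*A^-2 + 61*A^-6 + 6*A^-10
  A^-4 * (14*d + 13*d^3 + d^5) = -A^6 - 18*A^2 - 63*A^-2 - 63*A^-6 - 18*A^-10 - A^-14
  A^-6 * (6*d^2 + 2*d^4) = 2*A^2 + 14*A^-2 + 24*A^-6 + 14*A^-10 + 2*A^-14
  A^-8 * (d^3) = -A^-2 - 3*A^-6 - 3*A^-10 - A^-14
Summing the groups: <K> = -A^14 + A^10 - A^6 + 2*A^2 - A^-2 + 2*A^-6 - A^-10
Normalise by the writhe: (-A^3)^(-w) = (-A^3)^(2) = A^6, so f(A) = A^6 * <K> = -A^20 + A^16 - A^12 + 2*A^8 - A^4 + 2 - A^-4.
Substitute A = t^(-1/4), i.e. A^e → t^(-e/4): V(t) = -t + 2 - t^-1 + 2*t^-2 - t^-3 + t^-4 - t^-5

Answer: -t + 2 - t^-1 + 2*t^-2 - t^-3 + t^-4 - t^-5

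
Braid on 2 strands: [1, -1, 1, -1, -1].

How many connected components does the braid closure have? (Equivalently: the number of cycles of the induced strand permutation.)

Track the strand permutation on 2 strands, starting from identity.
  step 1: s1 swaps positions 1,2 -> [2 1]
  step 2: s1^-1 swaps positions 1,2 -> [1 2]
  step 3: s1 swaps positions 1,2 -> [2 1]
  step 4: s1^-1 swaps positions 1,2 -> [1 2]
  step 5: s1^-1 swaps positions 1,2 -> [2 1]
Final permutation (position -> original strand): [2 1]
Closure components = cycle count of this permutation = 1.

Answer: 1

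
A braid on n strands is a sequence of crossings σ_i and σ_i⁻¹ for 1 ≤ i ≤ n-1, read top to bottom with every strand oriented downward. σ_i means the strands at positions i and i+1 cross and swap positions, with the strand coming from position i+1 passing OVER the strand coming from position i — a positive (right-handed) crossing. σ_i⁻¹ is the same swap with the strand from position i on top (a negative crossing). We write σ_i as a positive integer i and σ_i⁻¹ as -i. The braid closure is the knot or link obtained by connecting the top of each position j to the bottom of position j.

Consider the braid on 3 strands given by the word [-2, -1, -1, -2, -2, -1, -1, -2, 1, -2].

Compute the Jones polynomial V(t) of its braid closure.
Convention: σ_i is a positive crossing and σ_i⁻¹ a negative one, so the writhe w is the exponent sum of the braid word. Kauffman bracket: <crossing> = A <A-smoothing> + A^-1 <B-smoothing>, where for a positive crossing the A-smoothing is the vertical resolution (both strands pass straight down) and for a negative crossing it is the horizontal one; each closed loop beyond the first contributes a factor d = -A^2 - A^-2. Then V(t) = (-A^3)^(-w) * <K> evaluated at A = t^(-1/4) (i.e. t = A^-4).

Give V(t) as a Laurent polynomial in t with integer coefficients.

Braid: s2^-1 s1^-1 s1^-1 s2^-1 s2^-1 s1^-1 s1^-1 s2^-1 s1 s2^-1 on 3 strands, 10 crossings.
Writhe w = (#positive) - (#negative) = 1 - 9 = -8.
State-sum expansion of <K>. There are 2^10 = 1024 states.
Each crossing splits two ways (0=vertical, 1=horizontal). The state's weight is A^(#A-smoothings - #B-smoothings) * d^(loops - 1).
Tabulate the states by total A-exponent and number of loops L (A-exp: L × count):
  A^10: L=6 ×1
  A^8: L=5 ×10
  A^6: L=4 ×41, L=6 ×4
  A^4: L=3 ×86, L=5 ×34
  A^2: L=2 ×92, L=4 ×114, L=6 ×4
  A^0: L=1 ×40, L=3 ×185, L=5 ×27
  A^-2: L=2 ×142, L=4 ×67, L=6 ×1
  A^-4: L=1 ×40, L=3 ×76, L=5 ×4
  A^-6: L=2 ×39, L=4 ×6
  A^-8: L=1 ×5, L=3 ×5
  A^-10: L=2 ×1
Each group contributes A^e * Σ count * d^(L-1):
Powers of d = -A^2 - A^-2: d^2 = A^4 + 2 + A^-4; d^3 = -A^6 - 3*A^2 - 3*A^-2 - A^-6; d^4 = A^8 + 4*A^4 + 6 + 4*A^-4 + A^-8; d^5 = -A^10 - 5*A^6 - 10*A^2 - 10*A^-2 - 5*A^-6 - A^-10.
  A^10 * (d^5) = -A^20 - 5*A^16 - 10*A^12 - 10*A^8 - 5*A^4 - 1
  A^8 * (10*d^4) = 10*A^16 + 40*A^12 + 60*A^8 + 40*A^4 + 10
  A^6 * (41*d^3 + 4*d^5) = -4*A^16 - 61*A^12 - 163*A^8 - 163*A^4 - 61 - 4*A^-4
  A^4 * (86*d^2 + 34*d^4) = 34*A^12 + 222*A^8 + 376*A^4 + 222 + 34*A^-4
  A^2 * (92*d + 114*d^3 + 4*d^5) = -4*A^12 - 134*A^8 - 474*A^4 - 474 - 134*A^-4 - 4*A^-8
  A^0 * (40 + 185*d^2 + 27*d^4) = 27*A^8 + 293*A^4 + 572 + 293*A^-4 + 27*A^-8
  A^-2 * (142*d + 67*d^3 + d^5) = -A^8 - 72*A^4 - 353 - 353*A^-4 - 72*A^-8 - A^-12
  A^-4 * (40 + 76*d^2 + 4*d^4) = 4*A^4 + 92 + 216*A^-4 + 92*A^-8 + 4*A^-12
  A^-6 * (39*d + 6*d^3) = -6 - 57*A^-4 - 57*A^-8 - 6*A^-12
  A^-8 * (5 + 5*d^2) = 5*A^-4 + 15*A^-8 + 5*A^-12
  A^-10 * (d) = -A^-8 - A^-12
Summing the groups: <K> = -A^20 + A^16 - A^12 + A^8 - A^4 + 1 + A^-12
Normalise by the writhe: (-A^3)^(-w) = (-A^3)^(8) = A^24, so f(A) = A^24 * <K> = -A^44 + A^40 - A^36 + A^32 - A^28 + A^24 + A^12.
Substitute A = t^(-1/4), i.e. A^e → t^(-e/4): V(t) = t^-3 + t^-6 - t^-7 + t^-8 - t^-9 + t^-10 - t^-11

Answer: t^-3 + t^-6 - t^-7 + t^-8 - t^-9 + t^-10 - t^-11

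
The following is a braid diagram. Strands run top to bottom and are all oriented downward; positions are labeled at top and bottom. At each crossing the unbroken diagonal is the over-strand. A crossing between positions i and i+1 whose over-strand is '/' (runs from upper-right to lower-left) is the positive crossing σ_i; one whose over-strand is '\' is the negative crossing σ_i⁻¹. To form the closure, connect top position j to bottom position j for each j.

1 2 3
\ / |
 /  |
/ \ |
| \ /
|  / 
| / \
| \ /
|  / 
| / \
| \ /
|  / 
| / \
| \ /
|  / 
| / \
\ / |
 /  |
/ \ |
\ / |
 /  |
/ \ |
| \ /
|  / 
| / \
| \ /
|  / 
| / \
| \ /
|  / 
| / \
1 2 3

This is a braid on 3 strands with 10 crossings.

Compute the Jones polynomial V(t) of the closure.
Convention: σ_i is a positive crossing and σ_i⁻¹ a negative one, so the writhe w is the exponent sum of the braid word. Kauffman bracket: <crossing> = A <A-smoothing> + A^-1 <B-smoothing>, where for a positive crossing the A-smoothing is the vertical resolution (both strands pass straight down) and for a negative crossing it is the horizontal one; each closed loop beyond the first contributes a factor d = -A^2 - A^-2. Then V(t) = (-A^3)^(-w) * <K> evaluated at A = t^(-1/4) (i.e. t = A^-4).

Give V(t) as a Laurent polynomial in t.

-t^12 + t^11 - t^10 + t^9 - t^8 + t^6 + t^4

Derivation:
Reading the diagram top to bottom ('/'-over between positions i,i+1 = s_i, '\'-over = s_i^-1): braid word = s1 s2 s2 s2 s2 s1 s1 s2 s2 s2.
Braid: s1 s2 s2 s2 s2 s1 s1 s2 s2 s2 on 3 strands, 10 crossings.
Writhe w = (#positive) - (#negative) = 10 - 0 = 10.
Computing the Kauffman bracket via state sum. There are 2^10 = 1024 states.
Smooth each crossing (0=||, 1=⌣⌢); contribution A^(Σ sign_k(1-2s_k)) * d^(L-1).
Tabulate the states by total A-exponent and number of loops L (A-exp: L × count):
  A^10: L=3 ×1
  A^8: L=2 ×10
  A^6: L=1 ×21, L=3 ×24
  A^4: L=2 ×84, L=4 ×36
  A^2: L=1 ×24, L=3 ×151, L=5 ×35
  A^0: L=2 ×72, L=4 ×159, L=6 ×21
  A^-2: L=3 ×98, L=5 ×105, L=7 ×7
  A^-4: L=4 ×76, L=6 ×43, L=8 ×1
  A^-6: L=5 ×35, L=7 ×10
  A^-8: L=6 ×9, L=8 ×1
  A^-10: L=7 ×1
Each group contributes A^e * Σ count * d^(L-1):
Powers of d = -A^2 - A^-2: d^2 = A^4 + 2 + A^-4; d^3 = -A^6 - 3*A^2 - 3*A^-2 - A^-6; d^4 = A^8 + 4*A^4 + 6 + 4*A^-4 + A^-8; d^5 = -A^10 - 5*A^6 - 10*A^2 - 10*A^-2 - 5*A^-6 - A^-10; d^6 = A^12 + 6*A^8 + 15*A^4 + 20 + 15*A^-4 + 6*A^-8 + A^-12; d^7 = -A^14 - 7*A^10 - 21*A^6 - 35*A^2 - 35*A^-2 - 21*A^-6 - 7*A^-10 - A^-14.
  A^10 * (d^2) = A^14 + 2*A^10 + A^6
  A^8 * (10*d) = -10*A^10 - 10*A^6
  A^6 * (21 + 24*d^2) = 24*A^10 + 69*A^6 + 24*A^2
  A^4 * (84*d + 36*d^3) = -36*A^10 - 192*A^6 - 192*A^2 - 36*A^-2
  A^2 * (24 + 151*d^2 + 35*d^4) = 35*A^10 + 291*A^6 + 536*A^2 + 291*A^-2 + 35*A^-6
  A^0 * (72*d + 159*d^3 + 21*d^5) = -21*A^10 - 264*A^6 - 759*A^2 - 759*A^-2 - 264*A^-6 - 21*A^-10
  A^-2 * (98*d^2 + 105*d^4 + 7*d^6) = 7*A^10 + 147*A^6 + 623*A^2 + 966*A^-2 + 623*A^-6 + 147*A^-10 + 7*A^-14
  A^-4 * (76*d^3 + 43*d^5 + d^7) = -A^10 - 50*A^6 - 312*A^2 - 693*A^-2 - 693*A^-6 - 312*A^-10 - 50*A^-14 - A^-18
  A^-6 * (35*d^4 + 10*d^6) = 10*A^6 + 95*A^2 + 290*A^-2 + 410*A^-6 + 290*A^-10 + 95*A^-14 + 10*A^-18
  A^-8 * (9*d^5 + d^7) = -A^6 - 16*A^2 - 66*A^-2 - 125*A^-6 - 125*A^-10 - 66*A^-14 - 16*A^-18 - A^-22
  A^-10 * (d^6) = A^2 + 6*A^-2 + 15*A^-6 + 20*A^-10 + 15*A^-14 + 6*A^-18 + A^-22
Summing the groups: <K> = A^14 + A^6 - A^-2 + A^-6 - A^-10 + A^-14 - A^-18
Normalise by the writhe: (-A^3)^(-w) = (-A^3)^(-10) = A^-30, so f(A) = A^-30 * <K> = A^-16 + A^-24 - A^-32 + A^-36 - A^-40 + A^-44 - A^-48.
Substitute A = t^(-1/4), i.e. A^e → t^(-e/4): V(t) = -t^12 + t^11 - t^10 + t^9 - t^8 + t^6 + t^4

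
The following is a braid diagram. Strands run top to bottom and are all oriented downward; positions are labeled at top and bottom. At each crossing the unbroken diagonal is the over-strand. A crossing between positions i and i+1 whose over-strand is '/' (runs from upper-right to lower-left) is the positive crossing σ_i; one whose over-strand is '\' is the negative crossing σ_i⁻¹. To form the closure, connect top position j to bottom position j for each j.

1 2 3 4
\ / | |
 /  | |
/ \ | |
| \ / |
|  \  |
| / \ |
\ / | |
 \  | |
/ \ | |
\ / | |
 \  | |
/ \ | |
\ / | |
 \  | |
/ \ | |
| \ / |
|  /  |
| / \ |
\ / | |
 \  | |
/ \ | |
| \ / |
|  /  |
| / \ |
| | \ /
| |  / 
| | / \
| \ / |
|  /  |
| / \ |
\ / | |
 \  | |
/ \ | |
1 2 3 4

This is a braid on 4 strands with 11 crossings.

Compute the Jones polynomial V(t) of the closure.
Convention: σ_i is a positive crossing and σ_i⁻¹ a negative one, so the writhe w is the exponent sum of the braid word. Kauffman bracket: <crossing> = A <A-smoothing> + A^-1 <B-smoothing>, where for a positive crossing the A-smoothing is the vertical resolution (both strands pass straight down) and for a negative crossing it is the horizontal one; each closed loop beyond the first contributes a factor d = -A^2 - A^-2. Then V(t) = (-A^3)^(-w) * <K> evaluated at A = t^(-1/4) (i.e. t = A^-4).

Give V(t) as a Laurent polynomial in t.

t - 1 + 2*t^-1 - 2*t^-2 + 2*t^-3 - 2*t^-4 + t^-5

Derivation:
Reading the diagram top to bottom ('/'-over between positions i,i+1 = s_i, '\'-over = s_i^-1): braid word = s1 s2^-1 s1^-1 s1^-1 s1^-1 s2 s1^-1 s2 s3 s2 s1^-1.
The presented braid s1 s2^-1 s1^-1 s1^-1 s1^-1 s2 s1^-1 s2 s3 s2 s1^-1 on 4 strands reduces by inverse Markov moves (closure unchanged at each step):
  Deconjugate: the word is γ·β·γ⁻¹ with γ = s1 s2^-1 (prefix) and γ⁻¹ = s2 s1^-1 (suffix); strip both.
  Destabilize: the word has the form β·s3 where s3 occurs only as the final letter (β ∈ B_3); drop it and the last strand → 3 strands.
Reduced to β = s1^-1 s1^-1 s1^-1 s2 s1^-1 s2 on 3 strands, 6 crossings.
Compute on β:
Braid: s1^-1 s1^-1 s1^-1 s2 s1^-1 s2 on 3 strands, 6 crossings.
Writhe w = (#positive) - (#negative) = 2 - 4 = -2.
State-sum expansion of <K>. There are 2^6 = 64 states.
Each crossing splits two ways (0=vertical, 1=horizontal). The state's weight is A^(#A-smoothings - #B-smoothings) * d^(loops - 1).
Tabulate the states by total A-exponent and number of loops L (A-exp: L × count):
  A^6: L=5 ×1
  A^4: L=4 ×6
  A^2: L=3 ×15
  A^0: L=2 ×19, L=4 ×1
  A^-2: L=1 ×11, L=3 ×4
  A^-4: L=2 ×6
  A^-6: L=3 ×1
Each group contributes A^e * Σ count * d^(L-1):
Powers of d = -A^2 - A^-2: d^2 = A^4 + 2 + A^-4; d^3 = -A^6 - 3*A^2 - 3*A^-2 - A^-6; d^4 = A^8 + 4*A^4 + 6 + 4*A^-4 + A^-8.
  A^6 * (d^4) = A^14 + 4*A^10 + 6*A^6 + 4*A^2 + A^-2
  A^4 * (6*d^3) = -6*A^10 - 18*A^6 - 18*A^2 - 6*A^-2
  A^2 * (15*d^2) = 15*A^6 + 30*A^2 + 15*A^-2
  A^0 * (19*d + d^3) = -A^6 - 22*A^2 - 22*A^-2 - A^-6
  A^-2 * (11 + 4*d^2) = 4*A^2 + 19*A^-2 + 4*A^-6
  A^-4 * (6*d) = -6*A^-2 - 6*A^-6
  A^-6 * (d^2) = A^-2 + 2*A^-6 + A^-10
Summing the groups: <K> = A^14 - 2*A^10 + 2*A^6 - 2*A^2 + 2*A^-2 - A^-6 + A^-10
Normalise by the writhe: (-A^3)^(-w) = (-A^3)^(2) = A^6, so f(A) = A^6 * <K> = A^20 - 2*A^16 + 2*A^12 - 2*A^8 + 2*A^4 - 1 + A^-4.
Substitute A = t^(-1/4), i.e. A^e → t^(-e/4): V(t) = t - 1 + 2*t^-1 - 2*t^-2 + 2*t^-3 - 2*t^-4 + t^-5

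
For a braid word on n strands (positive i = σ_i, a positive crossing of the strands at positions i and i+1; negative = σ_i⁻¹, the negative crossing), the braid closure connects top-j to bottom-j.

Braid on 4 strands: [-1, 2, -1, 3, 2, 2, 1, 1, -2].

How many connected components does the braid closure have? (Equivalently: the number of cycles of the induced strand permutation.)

1

Derivation:
Track the strand permutation on 4 strands, starting from identity.
  step 1: s1^-1 swaps positions 1,2 -> [2 1 3 4]
  step 2: s2 swaps positions 2,3 -> [2 3 1 4]
  step 3: s1^-1 swaps positions 1,2 -> [3 2 1 4]
  step 4: s3 swaps positions 3,4 -> [3 2 4 1]
  step 5: s2 swaps positions 2,3 -> [3 4 2 1]
  step 6: s2 swaps positions 2,3 -> [3 2 4 1]
  step 7: s1 swaps positions 1,2 -> [2 3 4 1]
  step 8: s1 swaps positions 1,2 -> [3 2 4 1]
  step 9: s2^-1 swaps positions 2,3 -> [3 4 2 1]
Final permutation (position -> original strand): [3 4 2 1]
Closure components = cycle count of this permutation = 1.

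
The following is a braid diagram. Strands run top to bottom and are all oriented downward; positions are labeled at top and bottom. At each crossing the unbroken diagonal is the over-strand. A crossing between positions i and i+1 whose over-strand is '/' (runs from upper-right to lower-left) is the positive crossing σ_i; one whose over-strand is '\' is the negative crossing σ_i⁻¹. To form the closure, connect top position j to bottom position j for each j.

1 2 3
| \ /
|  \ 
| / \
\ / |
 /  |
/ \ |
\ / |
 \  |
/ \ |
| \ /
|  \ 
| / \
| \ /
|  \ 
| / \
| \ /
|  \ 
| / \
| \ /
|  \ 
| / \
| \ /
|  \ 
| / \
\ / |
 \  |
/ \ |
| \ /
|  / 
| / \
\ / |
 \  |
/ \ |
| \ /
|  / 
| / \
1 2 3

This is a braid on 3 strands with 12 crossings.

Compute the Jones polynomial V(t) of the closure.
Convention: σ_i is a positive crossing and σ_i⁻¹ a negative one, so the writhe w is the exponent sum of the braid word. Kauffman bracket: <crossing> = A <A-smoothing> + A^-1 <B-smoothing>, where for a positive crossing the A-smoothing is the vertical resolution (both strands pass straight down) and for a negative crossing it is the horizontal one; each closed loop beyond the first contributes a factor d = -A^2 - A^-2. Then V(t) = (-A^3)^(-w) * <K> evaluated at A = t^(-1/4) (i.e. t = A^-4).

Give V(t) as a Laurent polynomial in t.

Reading the diagram top to bottom ('/'-over between positions i,i+1 = s_i, '\'-over = s_i^-1): braid word = s2^-1 s1 s1^-1 s2^-1 s2^-1 s2^-1 s2^-1 s2^-1 s1^-1 s2 s1^-1 s2.
The presented braid s2^-1 s1 s1^-1 s2^-1 s2^-1 s2^-1 s2^-1 s2^-1 s1^-1 s2 s1^-1 s2 on 3 strands reduces by inverse Markov moves (closure unchanged at each step):
  Deconjugate: the word is γ·β·γ⁻¹ with γ = s2^-1 s1 (prefix) and γ⁻¹ = s1^-1 s2 (suffix); strip both.
Reduced to β = s1^-1 s2^-1 s2^-1 s2^-1 s2^-1 s2^-1 s1^-1 s2 on 3 strands, 8 crossings.
Compute on β:
Braid: s1^-1 s2^-1 s2^-1 s2^-1 s2^-1 s2^-1 s1^-1 s2 on 3 strands, 8 crossings.
Writhe w = (#positive) - (#negative) = 1 - 7 = -6.
Computing the Kauffman bracket via state sum. There are 2^8 = 256 states.
For each crossing: s=0 is the vertical smoothing, s=1 horizontal. Crossing k contributes A^(sign_k * (1 - 2*s_k)); loop factor d = -A^2 - A^-2.
Tabulate the states by total A-exponent and number of loops L (A-exp: L × count):
  A^8: L=6 ×1
  A^6: L=5 ×8
  A^4: L=4 ×25, L=6 ×3
  A^2: L=3 ×40, L=5 ×15, L=7 ×1
  A^0: L=2 ×35, L=4 ×30, L=6 ×5
  A^-2: L=1 ×15, L=3 ×31, L=5 ×10
  A^-4: L=2 ×18, L=4 ×10
  A^-6: L=1 ×2, L=3 ×6
  A^-8: L=2 ×1
Each group contributes A^e * Σ count * d^(L-1):
Powers of d = -A^2 - A^-2: d^2 = A^4 + 2 + A^-4; d^3 = -A^6 - 3*A^2 - 3*A^-2 - A^-6; d^4 = A^8 + 4*A^4 + 6 + 4*A^-4 + A^-8; d^5 = -A^10 - 5*A^6 - 10*A^2 - 10*A^-2 - 5*A^-6 - A^-10; d^6 = A^12 + 6*A^8 + 15*A^4 + 20 + 15*A^-4 + 6*A^-8 + A^-12.
  A^8 * (d^5) = -A^18 - 5*A^14 - 10*A^10 - 10*A^6 - 5*A^2 - A^-2
  A^6 * (8*d^4) = 8*A^14 + 32*A^10 + 48*A^6 + 32*A^2 + 8*A^-2
  A^4 * (25*d^3 + 3*d^5) = -3*A^14 - 40*A^10 - 105*A^6 - 105*A^2 - 40*A^-2 - 3*A^-6
  A^2 * (40*d^2 + 15*d^4 + d^6) = A^14 + 21*A^10 + 115*A^6 + 190*A^2 + 115*A^-2 + 21*A^-6 + A^-10
  A^0 * (35*d + 30*d^3 + 5*d^5) = -5*A^10 - 55*A^6 - 175*A^2 - 175*A^-2 - 55*A^-6 - 5*A^-10
  A^-2 * (15 + 31*d^2 + 10*d^4) = 10*A^6 + 71*A^2 + 137*A^-2 + 71*A^-6 + 10*A^-10
  A^-4 * (18*d + 10*d^3) = -10*A^2 - 48*A^-2 - 48*A^-6 - 10*A^-10
  A^-6 * (2 + 6*d^2) = 6*A^-2 + 14*A^-6 + 6*A^-10
  A^-8 * (d) = -A^-6 - A^-10
Summing the groups: <K> = -A^18 + A^14 - 2*A^10 + 3*A^6 - 2*A^2 + 2*A^-2 - A^-6 + A^-10
Normalise by the writhe: (-A^3)^(-w) = (-A^3)^(6) = A^18, so f(A) = A^18 * <K> = -A^36 + A^32 - 2*A^28 + 3*A^24 - 2*A^20 + 2*A^16 - A^12 + A^8.
Substitute A = t^(-1/4), i.e. A^e → t^(-e/4): V(t) = t^-2 - t^-3 + 2*t^-4 - 2*t^-5 + 3*t^-6 - 2*t^-7 + t^-8 - t^-9

Answer: t^-2 - t^-3 + 2*t^-4 - 2*t^-5 + 3*t^-6 - 2*t^-7 + t^-8 - t^-9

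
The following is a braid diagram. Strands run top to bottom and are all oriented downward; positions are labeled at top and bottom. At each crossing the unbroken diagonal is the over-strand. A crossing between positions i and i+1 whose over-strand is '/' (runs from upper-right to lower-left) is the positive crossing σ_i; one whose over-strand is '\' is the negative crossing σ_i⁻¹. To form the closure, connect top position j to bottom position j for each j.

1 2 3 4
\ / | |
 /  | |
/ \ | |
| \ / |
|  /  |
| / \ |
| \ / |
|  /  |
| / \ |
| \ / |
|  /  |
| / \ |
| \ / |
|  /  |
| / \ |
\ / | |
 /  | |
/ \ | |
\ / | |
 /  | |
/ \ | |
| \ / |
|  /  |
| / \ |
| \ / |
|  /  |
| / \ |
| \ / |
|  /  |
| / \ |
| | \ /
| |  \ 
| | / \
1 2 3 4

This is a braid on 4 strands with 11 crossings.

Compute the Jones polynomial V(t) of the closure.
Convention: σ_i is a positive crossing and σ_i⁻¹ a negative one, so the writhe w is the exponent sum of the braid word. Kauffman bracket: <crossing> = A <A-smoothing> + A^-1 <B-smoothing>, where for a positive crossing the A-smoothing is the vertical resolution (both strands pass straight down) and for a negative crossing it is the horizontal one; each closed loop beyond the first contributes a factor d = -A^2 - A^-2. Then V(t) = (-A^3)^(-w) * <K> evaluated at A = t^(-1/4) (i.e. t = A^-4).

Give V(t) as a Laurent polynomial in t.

Reading the diagram top to bottom ('/'-over between positions i,i+1 = s_i, '\'-over = s_i^-1): braid word = s1 s2 s2 s2 s2 s1 s1 s2 s2 s2 s3^-1.
The presented braid s1 s2 s2 s2 s2 s1 s1 s2 s2 s2 s3^-1 on 4 strands reduces by inverse Markov moves (closure unchanged at each step):
  Destabilize: the word has the form β·s3^-1 where s3^-1 occurs only as the final letter (β ∈ B_3); drop it and the last strand → 3 strands.
Reduced to β = s1 s2 s2 s2 s2 s1 s1 s2 s2 s2 on 3 strands, 10 crossings.
Compute on β:
Braid: s1 s2 s2 s2 s2 s1 s1 s2 s2 s2 on 3 strands, 10 crossings.
Writhe w = (#positive) - (#negative) = 10 - 0 = 10.
Computing the Kauffman bracket via state sum. There are 2^10 = 1024 states.
Smooth each crossing (0=||, 1=⌣⌢); contribution A^(Σ sign_k(1-2s_k)) * d^(L-1).
Tabulate the states by total A-exponent and number of loops L (A-exp: L × count):
  A^10: L=3 ×1
  A^8: L=2 ×10
  A^6: L=1 ×21, L=3 ×24
  A^4: L=2 ×84, L=4 ×36
  A^2: L=1 ×24, L=3 ×151, L=5 ×35
  A^0: L=2 ×72, L=4 ×159, L=6 ×21
  A^-2: L=3 ×98, L=5 ×105, L=7 ×7
  A^-4: L=4 ×76, L=6 ×43, L=8 ×1
  A^-6: L=5 ×35, L=7 ×10
  A^-8: L=6 ×9, L=8 ×1
  A^-10: L=7 ×1
Each group contributes A^e * Σ count * d^(L-1):
Powers of d = -A^2 - A^-2: d^2 = A^4 + 2 + A^-4; d^3 = -A^6 - 3*A^2 - 3*A^-2 - A^-6; d^4 = A^8 + 4*A^4 + 6 + 4*A^-4 + A^-8; d^5 = -A^10 - 5*A^6 - 10*A^2 - 10*A^-2 - 5*A^-6 - A^-10; d^6 = A^12 + 6*A^8 + 15*A^4 + 20 + 15*A^-4 + 6*A^-8 + A^-12; d^7 = -A^14 - 7*A^10 - 21*A^6 - 35*A^2 - 35*A^-2 - 21*A^-6 - 7*A^-10 - A^-14.
  A^10 * (d^2) = A^14 + 2*A^10 + A^6
  A^8 * (10*d) = -10*A^10 - 10*A^6
  A^6 * (21 + 24*d^2) = 24*A^10 + 69*A^6 + 24*A^2
  A^4 * (84*d + 36*d^3) = -36*A^10 - 192*A^6 - 192*A^2 - 36*A^-2
  A^2 * (24 + 151*d^2 + 35*d^4) = 35*A^10 + 291*A^6 + 536*A^2 + 291*A^-2 + 35*A^-6
  A^0 * (72*d + 159*d^3 + 21*d^5) = -21*A^10 - 264*A^6 - 759*A^2 - 759*A^-2 - 264*A^-6 - 21*A^-10
  A^-2 * (98*d^2 + 105*d^4 + 7*d^6) = 7*A^10 + 147*A^6 + 623*A^2 + 966*A^-2 + 623*A^-6 + 147*A^-10 + 7*A^-14
  A^-4 * (76*d^3 + 43*d^5 + d^7) = -A^10 - 50*A^6 - 312*A^2 - 693*A^-2 - 693*A^-6 - 312*A^-10 - 50*A^-14 - A^-18
  A^-6 * (35*d^4 + 10*d^6) = 10*A^6 + 95*A^2 + 290*A^-2 + 410*A^-6 + 290*A^-10 + 95*A^-14 + 10*A^-18
  A^-8 * (9*d^5 + d^7) = -A^6 - 16*A^2 - 66*A^-2 - 125*A^-6 - 125*A^-10 - 66*A^-14 - 16*A^-18 - A^-22
  A^-10 * (d^6) = A^2 + 6*A^-2 + 15*A^-6 + 20*A^-10 + 15*A^-14 + 6*A^-18 + A^-22
Summing the groups: <K> = A^14 + A^6 - A^-2 + A^-6 - A^-10 + A^-14 - A^-18
Normalise by the writhe: (-A^3)^(-w) = (-A^3)^(-10) = A^-30, so f(A) = A^-30 * <K> = A^-16 + A^-24 - A^-32 + A^-36 - A^-40 + A^-44 - A^-48.
Substitute A = t^(-1/4), i.e. A^e → t^(-e/4): V(t) = -t^12 + t^11 - t^10 + t^9 - t^8 + t^6 + t^4

Answer: -t^12 + t^11 - t^10 + t^9 - t^8 + t^6 + t^4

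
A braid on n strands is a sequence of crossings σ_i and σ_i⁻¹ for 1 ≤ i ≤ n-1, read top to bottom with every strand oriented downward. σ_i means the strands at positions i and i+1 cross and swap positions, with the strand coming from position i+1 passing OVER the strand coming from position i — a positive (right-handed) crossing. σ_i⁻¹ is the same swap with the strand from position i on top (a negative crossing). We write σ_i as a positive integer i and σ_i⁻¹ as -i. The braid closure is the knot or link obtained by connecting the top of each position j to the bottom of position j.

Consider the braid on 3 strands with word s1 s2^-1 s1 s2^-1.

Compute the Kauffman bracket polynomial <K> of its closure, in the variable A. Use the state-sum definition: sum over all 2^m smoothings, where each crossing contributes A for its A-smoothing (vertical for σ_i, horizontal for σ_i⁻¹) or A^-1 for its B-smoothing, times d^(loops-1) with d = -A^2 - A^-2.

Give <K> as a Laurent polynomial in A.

A^8 - A^4 + 1 - A^-4 + A^-8

Derivation:
Braid: s1 s2^-1 s1 s2^-1 on 3 strands, 4 crossings.
Writhe w = (#positive) - (#negative) = 2 - 2 = 0.
Computing the Kauffman bracket via state sum. There are 2^4 = 16 states.
Each crossing splits two ways (0=vertical, 1=horizontal). The state's weight is A^(#A-smoothings - #B-smoothings) * d^(loops - 1).
  state 0000: A-exp=+0, loops=3, term = A^0 * d^2
  state 0001: A-exp=+2, loops=2, term = A^2 * d^1
  state 0010: A-exp=-2, loops=2, term = A^-2 * d^1
  state 0011: A-exp=+0, loops=1, term = A^0 * d^0
  state 0100: A-exp=+2, loops=2, term = A^2 * d^1
  state 0101: A-exp=+4, loops=3, term = A^4 * d^2
  state 0110: A-exp=+0, loops=1, term = A^0 * d^0
  state 0111: A-exp=+2, loops=2, term = A^2 * d^1
  state 1000: A-exp=-2, loops=2, term = A^-2 * d^1
  state 1001: A-exp=+0, loops=1, term = A^0 * d^0
  state 1010: A-exp=-4, loops=3, term = A^-4 * d^2
  state 1011: A-exp=-2, loops=2, term = A^-2 * d^1
  state 1100: A-exp=+0, loops=1, term = A^0 * d^0
  state 1101: A-exp=+2, loops=2, term = A^2 * d^1
  state 1110: A-exp=-2, loops=2, term = A^-2 * d^1
  state 1111: A-exp=+0, loops=1, term = A^0 * d^0
Collect the terms by A-exponent (count of states per loop number):
Powers of d = -A^2 - A^-2: d^2 = A^4 + 2 + A^-4.
  A^4 * (d^2) = A^8 + 2*A^4 + 1
  A^2 * (4*d) = -4*A^4 - 4
  A^0 * (5 + d^2) = A^4 + 7 + A^-4
  A^-2 * (4*d) = -4 - 4*A^-4
  A^-4 * (d^2) = 1 + 2*A^-4 + A^-8
Summing the groups: <K> = A^8 - A^4 + 1 - A^-4 + A^-8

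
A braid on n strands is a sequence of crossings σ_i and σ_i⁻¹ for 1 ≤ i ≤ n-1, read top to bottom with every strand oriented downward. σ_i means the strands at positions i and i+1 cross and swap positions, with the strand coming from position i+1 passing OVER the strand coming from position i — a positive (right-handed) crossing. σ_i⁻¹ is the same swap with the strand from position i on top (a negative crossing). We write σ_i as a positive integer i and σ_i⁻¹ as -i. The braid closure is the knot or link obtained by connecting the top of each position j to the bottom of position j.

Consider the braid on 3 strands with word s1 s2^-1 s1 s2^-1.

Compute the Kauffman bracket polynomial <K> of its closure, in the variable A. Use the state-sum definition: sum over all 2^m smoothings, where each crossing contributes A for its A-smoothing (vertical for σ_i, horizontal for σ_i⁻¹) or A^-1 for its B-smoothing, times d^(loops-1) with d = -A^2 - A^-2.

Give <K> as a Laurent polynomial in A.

Braid: s1 s2^-1 s1 s2^-1 on 3 strands, 4 crossings.
Writhe w = (#positive) - (#negative) = 2 - 2 = 0.
State-sum expansion of <K>. There are 2^4 = 16 states.
For each crossing: s=0 is the vertical smoothing, s=1 horizontal. Crossing k contributes A^(sign_k * (1 - 2*s_k)); loop factor d = -A^2 - A^-2.
  state 0000: A-exp=+0, loops=3, term = A^0 * d^2
  state 0001: A-exp=+2, loops=2, term = A^2 * d^1
  state 0010: A-exp=-2, loops=2, term = A^-2 * d^1
  state 0011: A-exp=+0, loops=1, term = A^0 * d^0
  state 0100: A-exp=+2, loops=2, term = A^2 * d^1
  state 0101: A-exp=+4, loops=3, term = A^4 * d^2
  state 0110: A-exp=+0, loops=1, term = A^0 * d^0
  state 0111: A-exp=+2, loops=2, term = A^2 * d^1
  state 1000: A-exp=-2, loops=2, term = A^-2 * d^1
  state 1001: A-exp=+0, loops=1, term = A^0 * d^0
  state 1010: A-exp=-4, loops=3, term = A^-4 * d^2
  state 1011: A-exp=-2, loops=2, term = A^-2 * d^1
  state 1100: A-exp=+0, loops=1, term = A^0 * d^0
  state 1101: A-exp=+2, loops=2, term = A^2 * d^1
  state 1110: A-exp=-2, loops=2, term = A^-2 * d^1
  state 1111: A-exp=+0, loops=1, term = A^0 * d^0
Collect the terms by A-exponent (count of states per loop number):
Powers of d = -A^2 - A^-2: d^2 = A^4 + 2 + A^-4.
  A^4 * (d^2) = A^8 + 2*A^4 + 1
  A^2 * (4*d) = -4*A^4 - 4
  A^0 * (5 + d^2) = A^4 + 7 + A^-4
  A^-2 * (4*d) = -4 - 4*A^-4
  A^-4 * (d^2) = 1 + 2*A^-4 + A^-8
Summing the groups: <K> = A^8 - A^4 + 1 - A^-4 + A^-8

Answer: A^8 - A^4 + 1 - A^-4 + A^-8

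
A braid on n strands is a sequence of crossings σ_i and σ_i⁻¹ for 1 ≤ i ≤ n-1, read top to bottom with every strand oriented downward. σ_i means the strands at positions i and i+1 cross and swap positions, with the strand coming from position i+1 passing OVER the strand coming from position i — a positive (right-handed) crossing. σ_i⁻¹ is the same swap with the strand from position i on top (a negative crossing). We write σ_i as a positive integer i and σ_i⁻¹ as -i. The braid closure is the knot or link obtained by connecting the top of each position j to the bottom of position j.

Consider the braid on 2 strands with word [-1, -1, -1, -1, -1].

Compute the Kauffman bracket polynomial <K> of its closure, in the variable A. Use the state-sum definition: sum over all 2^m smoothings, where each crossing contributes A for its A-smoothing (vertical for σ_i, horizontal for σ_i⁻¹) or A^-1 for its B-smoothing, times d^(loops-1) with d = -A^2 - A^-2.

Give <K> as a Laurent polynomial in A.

A^13 - A^9 + A^5 - A - A^-7

Derivation:
Braid: s1^-1 s1^-1 s1^-1 s1^-1 s1^-1 on 2 strands, 5 crossings.
Writhe w = (#positive) - (#negative) = 0 - 5 = -5.
Enumerate smoothing states for the bracket polynomial. There are 2^5 = 32 states.
For each crossing: s=0 is the vertical smoothing, s=1 horizontal. Crossing k contributes A^(sign_k * (1 - 2*s_k)); loop factor d = -A^2 - A^-2.
  state 00000: A-exp=-5, loops=2, term = A^-5 * d^1
  state 00001: A-exp=-3, loops=1, term = A^-3 * d^0
  state 00010: A-exp=-3, loops=1, term = A^-3 * d^0
  state 00011: A-exp=-1, loops=2, term = A^-1 * d^1
  state 00100: A-exp=-3, loops=1, term = A^-3 * d^0
  state 00101: A-exp=-1, loops=2, term = A^-1 * d^1
  state 00110: A-exp=-1, loops=2, term = A^-1 * d^1
  state 00111: A-exp=+1, loops=3, term = A^1 * d^2
  state 01000: A-exp=-3, loops=1, term = A^-3 * d^0
  state 01001: A-exp=-1, loops=2, term = A^-1 * d^1
  state 01010: A-exp=-1, loops=2, term = A^-1 * d^1
  state 01011: A-exp=+1, loops=3, term = A^1 * d^2
  state 01100: A-exp=-1, loops=2, term = A^-1 * d^1
  state 01101: A-exp=+1, loops=3, term = A^1 * d^2
  state 01110: A-exp=+1, loops=3, term = A^1 * d^2
  state 01111: A-exp=+3, loops=4, term = A^3 * d^3
  state 10000: A-exp=-3, loops=1, term = A^-3 * d^0
  state 10001: A-exp=-1, loops=2, term = A^-1 * d^1
  state 10010: A-exp=-1, loops=2, term = A^-1 * d^1
  state 10011: A-exp=+1, loops=3, term = A^1 * d^2
  state 10100: A-exp=-1, loops=2, term = A^-1 * d^1
  state 10101: A-exp=+1, loops=3, term = A^1 * d^2
  state 10110: A-exp=+1, loops=3, term = A^1 * d^2
  state 10111: A-exp=+3, loops=4, term = A^3 * d^3
  state 11000: A-exp=-1, loops=2, term = A^-1 * d^1
  state 11001: A-exp=+1, loops=3, term = A^1 * d^2
  state 11010: A-exp=+1, loops=3, term = A^1 * d^2
  state 11011: A-exp=+3, loops=4, term = A^3 * d^3
  state 11100: A-exp=+1, loops=3, term = A^1 * d^2
  state 11101: A-exp=+3, loops=4, term = A^3 * d^3
  state 11110: A-exp=+3, loops=4, term = A^3 * d^3
  state 11111: A-exp=+5, loops=5, term = A^5 * d^4
Collect the terms by A-exponent (count of states per loop number):
Powers of d = -A^2 - A^-2: d^2 = A^4 + 2 + A^-4; d^3 = -A^6 - 3*A^2 - 3*A^-2 - A^-6; d^4 = A^8 + 4*A^4 + 6 + 4*A^-4 + A^-8.
  A^5 * (d^4) = A^13 + 4*A^9 + 6*A^5 + 4*A + A^-3
  A^3 * (5*d^3) = -5*A^9 - 15*A^5 - 15*A - 5*A^-3
  A^1 * (10*d^2) = 10*A^5 + 20*A + 10*A^-3
  A^-1 * (10*d) = -10*A - 10*A^-3
  A^-3 * (5) = 5*A^-3
  A^-5 * (d) = -A^-3 - A^-7
Summing the groups: <K> = A^13 - A^9 + A^5 - A - A^-7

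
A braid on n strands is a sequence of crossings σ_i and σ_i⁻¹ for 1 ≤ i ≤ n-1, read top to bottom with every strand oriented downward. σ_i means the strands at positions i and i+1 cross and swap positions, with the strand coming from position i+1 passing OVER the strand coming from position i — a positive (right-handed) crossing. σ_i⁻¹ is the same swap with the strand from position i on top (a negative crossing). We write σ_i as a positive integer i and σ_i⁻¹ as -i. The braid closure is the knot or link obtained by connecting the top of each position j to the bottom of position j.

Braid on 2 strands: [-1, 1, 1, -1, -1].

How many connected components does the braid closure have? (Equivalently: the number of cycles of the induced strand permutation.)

1

Derivation:
Track the strand permutation on 2 strands, starting from identity.
  step 1: s1^-1 swaps positions 1,2 -> [2 1]
  step 2: s1 swaps positions 1,2 -> [1 2]
  step 3: s1 swaps positions 1,2 -> [2 1]
  step 4: s1^-1 swaps positions 1,2 -> [1 2]
  step 5: s1^-1 swaps positions 1,2 -> [2 1]
Final permutation (position -> original strand): [2 1]
Closure components = cycle count of this permutation = 1.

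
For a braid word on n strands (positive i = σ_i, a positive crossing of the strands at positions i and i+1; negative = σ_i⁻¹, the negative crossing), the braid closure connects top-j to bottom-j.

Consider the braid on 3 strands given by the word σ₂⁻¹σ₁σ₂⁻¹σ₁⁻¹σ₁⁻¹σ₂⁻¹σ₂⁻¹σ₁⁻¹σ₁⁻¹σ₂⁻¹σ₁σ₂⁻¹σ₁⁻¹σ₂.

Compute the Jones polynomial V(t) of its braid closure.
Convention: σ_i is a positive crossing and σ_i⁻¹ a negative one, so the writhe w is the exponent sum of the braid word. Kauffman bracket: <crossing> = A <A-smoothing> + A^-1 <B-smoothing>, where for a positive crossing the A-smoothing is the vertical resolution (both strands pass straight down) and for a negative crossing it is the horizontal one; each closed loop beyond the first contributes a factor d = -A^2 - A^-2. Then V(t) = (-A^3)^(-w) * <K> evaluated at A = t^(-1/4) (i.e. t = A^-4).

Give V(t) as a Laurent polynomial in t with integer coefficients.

t^-3 + t^-6 - t^-7 + t^-8 - t^-9 + t^-10 - t^-11

Derivation:
The presented braid s2^-1 s1 s2^-1 s1^-1 s1^-1 s2^-1 s2^-1 s1^-1 s1^-1 s2^-1 s1 s2^-1 s1^-1 s2 on 3 strands reduces by inverse Markov moves (closure unchanged at each step):
  Deconjugate: the word is γ·β·γ⁻¹ with γ = s2^-1 s1 (prefix) and γ⁻¹ = s1^-1 s2 (suffix); strip both.
Reduced to β = s2^-1 s1^-1 s1^-1 s2^-1 s2^-1 s1^-1 s1^-1 s2^-1 s1 s2^-1 on 3 strands, 10 crossings.
Compute on β:
Braid: s2^-1 s1^-1 s1^-1 s2^-1 s2^-1 s1^-1 s1^-1 s2^-1 s1 s2^-1 on 3 strands, 10 crossings.
Writhe w = (#positive) - (#negative) = 1 - 9 = -8.
Enumerate smoothing states for the bracket polynomial. There are 2^10 = 1024 states.
Smooth each crossing (0=||, 1=⌣⌢); contribution A^(Σ sign_k(1-2s_k)) * d^(L-1).
Tabulate the states by total A-exponent and number of loops L (A-exp: L × count):
  A^10: L=6 ×1
  A^8: L=5 ×10
  A^6: L=4 ×41, L=6 ×4
  A^4: L=3 ×86, L=5 ×34
  A^2: L=2 ×92, L=4 ×114, L=6 ×4
  A^0: L=1 ×40, L=3 ×185, L=5 ×27
  A^-2: L=2 ×142, L=4 ×67, L=6 ×1
  A^-4: L=1 ×40, L=3 ×76, L=5 ×4
  A^-6: L=2 ×39, L=4 ×6
  A^-8: L=1 ×5, L=3 ×5
  A^-10: L=2 ×1
Each group contributes A^e * Σ count * d^(L-1):
Powers of d = -A^2 - A^-2: d^2 = A^4 + 2 + A^-4; d^3 = -A^6 - 3*A^2 - 3*A^-2 - A^-6; d^4 = A^8 + 4*A^4 + 6 + 4*A^-4 + A^-8; d^5 = -A^10 - 5*A^6 - 10*A^2 - 10*A^-2 - 5*A^-6 - A^-10.
  A^10 * (d^5) = -A^20 - 5*A^16 - 10*A^12 - 10*A^8 - 5*A^4 - 1
  A^8 * (10*d^4) = 10*A^16 + 40*A^12 + 60*A^8 + 40*A^4 + 10
  A^6 * (41*d^3 + 4*d^5) = -4*A^16 - 61*A^12 - 163*A^8 - 163*A^4 - 61 - 4*A^-4
  A^4 * (86*d^2 + 34*d^4) = 34*A^12 + 222*A^8 + 376*A^4 + 222 + 34*A^-4
  A^2 * (92*d + 114*d^3 + 4*d^5) = -4*A^12 - 134*A^8 - 474*A^4 - 474 - 134*A^-4 - 4*A^-8
  A^0 * (40 + 185*d^2 + 27*d^4) = 27*A^8 + 293*A^4 + 572 + 293*A^-4 + 27*A^-8
  A^-2 * (142*d + 67*d^3 + d^5) = -A^8 - 72*A^4 - 353 - 353*A^-4 - 72*A^-8 - A^-12
  A^-4 * (40 + 76*d^2 + 4*d^4) = 4*A^4 + 92 + 216*A^-4 + 92*A^-8 + 4*A^-12
  A^-6 * (39*d + 6*d^3) = -6 - 57*A^-4 - 57*A^-8 - 6*A^-12
  A^-8 * (5 + 5*d^2) = 5*A^-4 + 15*A^-8 + 5*A^-12
  A^-10 * (d) = -A^-8 - A^-12
Summing the groups: <K> = -A^20 + A^16 - A^12 + A^8 - A^4 + 1 + A^-12
Normalise by the writhe: (-A^3)^(-w) = (-A^3)^(8) = A^24, so f(A) = A^24 * <K> = -A^44 + A^40 - A^36 + A^32 - A^28 + A^24 + A^12.
Substitute A = t^(-1/4), i.e. A^e → t^(-e/4): V(t) = t^-3 + t^-6 - t^-7 + t^-8 - t^-9 + t^-10 - t^-11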